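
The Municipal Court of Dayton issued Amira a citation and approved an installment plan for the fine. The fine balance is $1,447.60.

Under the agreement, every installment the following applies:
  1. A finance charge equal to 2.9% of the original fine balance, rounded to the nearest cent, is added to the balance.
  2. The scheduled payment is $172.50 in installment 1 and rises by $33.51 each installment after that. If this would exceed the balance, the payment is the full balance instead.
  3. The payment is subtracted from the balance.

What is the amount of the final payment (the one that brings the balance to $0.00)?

Installment 1: $1,447.60 +$41.98 interest = $1,489.58; pay $172.50 → $1,317.08
Installment 2: $1,317.08 +$41.98 interest = $1,359.06; pay $206.01 → $1,153.05
Installment 3: $1,153.05 +$41.98 interest = $1,195.03; pay $239.52 → $955.51
Installment 4: $955.51 +$41.98 interest = $997.49; pay $273.03 → $724.46
Installment 5: $724.46 +$41.98 interest = $766.44; pay $306.54 → $459.90
Installment 6: $459.90 +$41.98 interest = $501.88; pay $340.05 → $161.83
Installment 7: $161.83 +$41.98 interest = $203.81; pay $203.81 → $0.00

$203.81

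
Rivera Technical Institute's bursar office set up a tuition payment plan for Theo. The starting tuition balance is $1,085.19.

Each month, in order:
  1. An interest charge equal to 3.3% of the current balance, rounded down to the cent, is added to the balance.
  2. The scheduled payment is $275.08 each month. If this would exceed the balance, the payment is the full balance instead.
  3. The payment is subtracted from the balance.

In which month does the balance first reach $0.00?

5

Month 1: opening $1,085.19; interest $35.81 → $1,121.00; payment $275.08; balance $845.92
Month 2: opening $845.92; interest $27.91 → $873.83; payment $275.08; balance $598.75
Month 3: opening $598.75; interest $19.75 → $618.50; payment $275.08; balance $343.42
Month 4: opening $343.42; interest $11.33 → $354.75; payment $275.08; balance $79.67
Month 5: opening $79.67; interest $2.62 → $82.29; payment $82.29; balance $0.00
Balance reaches $0.00 in month 5.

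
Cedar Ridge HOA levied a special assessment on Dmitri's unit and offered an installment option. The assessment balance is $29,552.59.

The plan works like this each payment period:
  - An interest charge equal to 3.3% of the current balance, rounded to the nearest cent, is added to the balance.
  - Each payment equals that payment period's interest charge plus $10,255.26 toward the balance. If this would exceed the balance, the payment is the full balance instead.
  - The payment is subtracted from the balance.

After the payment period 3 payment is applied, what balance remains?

Payment period 1: opening $29,552.59; interest $975.24 → $30,527.83; payment $11,230.50; balance $19,297.33
Payment period 2: opening $19,297.33; interest $636.81 → $19,934.14; payment $10,892.07; balance $9,042.07
Payment period 3: opening $9,042.07; interest $298.39 → $9,340.46; payment $9,340.46; balance $0.00

$0.00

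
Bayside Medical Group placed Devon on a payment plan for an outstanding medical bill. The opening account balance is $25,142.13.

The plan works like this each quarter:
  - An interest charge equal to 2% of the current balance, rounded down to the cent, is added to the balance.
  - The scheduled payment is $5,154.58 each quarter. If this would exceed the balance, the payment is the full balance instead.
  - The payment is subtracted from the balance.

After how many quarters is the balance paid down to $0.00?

6

Quarter 1: $25,142.13 +$502.84 interest = $25,644.97; pay $5,154.58 → $20,490.39
Quarter 2: $20,490.39 +$409.80 interest = $20,900.19; pay $5,154.58 → $15,745.61
Quarter 3: $15,745.61 +$314.91 interest = $16,060.52; pay $5,154.58 → $10,905.94
Quarter 4: $10,905.94 +$218.11 interest = $11,124.05; pay $5,154.58 → $5,969.47
Quarter 5: $5,969.47 +$119.38 interest = $6,088.85; pay $5,154.58 → $934.27
Quarter 6: $934.27 +$18.68 interest = $952.95; pay $952.95 → $0.00
Balance reaches $0.00 in quarter 6.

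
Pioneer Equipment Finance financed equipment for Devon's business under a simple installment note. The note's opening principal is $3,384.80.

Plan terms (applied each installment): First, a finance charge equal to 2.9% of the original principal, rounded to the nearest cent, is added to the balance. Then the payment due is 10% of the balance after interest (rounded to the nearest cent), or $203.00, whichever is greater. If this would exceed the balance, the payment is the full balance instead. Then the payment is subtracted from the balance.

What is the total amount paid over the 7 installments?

$1,992.08

Installment 1: opening $3,384.80; interest $98.16 → $3,482.96; payment $348.30; balance $3,134.66
Installment 2: opening $3,134.66; interest $98.16 → $3,232.82; payment $323.28; balance $2,909.54
Installment 3: opening $2,909.54; interest $98.16 → $3,007.70; payment $300.77; balance $2,706.93
Installment 4: opening $2,706.93; interest $98.16 → $2,805.09; payment $280.51; balance $2,524.58
Installment 5: opening $2,524.58; interest $98.16 → $2,622.74; payment $262.27; balance $2,360.47
Installment 6: opening $2,360.47; interest $98.16 → $2,458.63; payment $245.86; balance $2,212.77
Installment 7: opening $2,212.77; interest $98.16 → $2,310.93; payment $231.09; balance $2,079.84
Total paid: $1,992.08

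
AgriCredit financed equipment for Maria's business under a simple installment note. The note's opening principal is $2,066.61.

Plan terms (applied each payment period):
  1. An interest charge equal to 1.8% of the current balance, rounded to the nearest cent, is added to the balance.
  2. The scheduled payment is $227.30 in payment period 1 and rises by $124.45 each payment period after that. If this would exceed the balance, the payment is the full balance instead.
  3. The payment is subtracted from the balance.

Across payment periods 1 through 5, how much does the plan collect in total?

$2,195.17

# | Opening | Interest | Payment | End bal
1 | $2,066.61 | $37.20 | $227.30 | $1,876.51
2 | $1,876.51 | $33.78 | $351.75 | $1,558.54
3 | $1,558.54 | $28.05 | $476.20 | $1,110.39
4 | $1,110.39 | $19.99 | $600.65 | $529.73
5 | $529.73 | $9.54 | $539.27 | $0.00
Total paid: $2,195.17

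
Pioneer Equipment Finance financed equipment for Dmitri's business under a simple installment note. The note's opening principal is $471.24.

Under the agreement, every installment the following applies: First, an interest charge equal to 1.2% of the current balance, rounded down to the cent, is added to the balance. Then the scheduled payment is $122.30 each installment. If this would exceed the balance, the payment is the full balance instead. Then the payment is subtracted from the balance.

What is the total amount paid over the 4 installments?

Installment 1: opening $471.24; interest $5.65 → $476.89; payment $122.30; balance $354.59
Installment 2: opening $354.59; interest $4.25 → $358.84; payment $122.30; balance $236.54
Installment 3: opening $236.54; interest $2.83 → $239.37; payment $122.30; balance $117.07
Installment 4: opening $117.07; interest $1.40 → $118.47; payment $118.47; balance $0.00
Total paid: $485.37

$485.37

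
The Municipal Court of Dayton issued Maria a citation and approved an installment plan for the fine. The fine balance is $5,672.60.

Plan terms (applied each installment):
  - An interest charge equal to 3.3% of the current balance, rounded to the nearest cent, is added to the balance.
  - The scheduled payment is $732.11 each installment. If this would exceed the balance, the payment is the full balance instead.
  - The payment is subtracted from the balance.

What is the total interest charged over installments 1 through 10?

$987.27

# | Opening | Interest | Payment | End bal
1 | $5,672.60 | $187.20 | $732.11 | $5,127.69
2 | $5,127.69 | $169.21 | $732.11 | $4,564.79
3 | $4,564.79 | $150.64 | $732.11 | $3,983.32
4 | $3,983.32 | $131.45 | $732.11 | $3,382.66
5 | $3,382.66 | $111.63 | $732.11 | $2,762.18
6 | $2,762.18 | $91.15 | $732.11 | $2,121.22
7 | $2,121.22 | $70.00 | $732.11 | $1,459.11
8 | $1,459.11 | $48.15 | $732.11 | $775.15
9 | $775.15 | $25.58 | $732.11 | $68.62
10 | $68.62 | $2.26 | $70.88 | $0.00
Total interest: $187.20 + $169.21 + $150.64 + $131.45 + $111.63 + $91.15 + $70.00 + $48.15 + $25.58 + $2.26 = $987.27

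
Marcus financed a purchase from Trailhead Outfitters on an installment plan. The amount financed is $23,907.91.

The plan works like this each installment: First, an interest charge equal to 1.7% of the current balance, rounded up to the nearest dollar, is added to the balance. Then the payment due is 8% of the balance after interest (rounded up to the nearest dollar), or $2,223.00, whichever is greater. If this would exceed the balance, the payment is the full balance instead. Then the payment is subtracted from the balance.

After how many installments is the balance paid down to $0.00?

# | Opening | Interest | Payment | End bal
1 | $23,907.91 | $407.00 | $2,223.00 | $22,091.91
2 | $22,091.91 | $376.00 | $2,223.00 | $20,244.91
3 | $20,244.91 | $345.00 | $2,223.00 | $18,366.91
4 | $18,366.91 | $313.00 | $2,223.00 | $16,456.91
5 | $16,456.91 | $280.00 | $2,223.00 | $14,513.91
6 | $14,513.91 | $247.00 | $2,223.00 | $12,537.91
7 | $12,537.91 | $214.00 | $2,223.00 | $10,528.91
8 | $10,528.91 | $179.00 | $2,223.00 | $8,484.91
9 | $8,484.91 | $145.00 | $2,223.00 | $6,406.91
10 | $6,406.91 | $109.00 | $2,223.00 | $4,292.91
11 | $4,292.91 | $73.00 | $2,223.00 | $2,142.91
12 | $2,142.91 | $37.00 | $2,179.91 | $0.00
Balance reaches $0.00 in installment 12.

12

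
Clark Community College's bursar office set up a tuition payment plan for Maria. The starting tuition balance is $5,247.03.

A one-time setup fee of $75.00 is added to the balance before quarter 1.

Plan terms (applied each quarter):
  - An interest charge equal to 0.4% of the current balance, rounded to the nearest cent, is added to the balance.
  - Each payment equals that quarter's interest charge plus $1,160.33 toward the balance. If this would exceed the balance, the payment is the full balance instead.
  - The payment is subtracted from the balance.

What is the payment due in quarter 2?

$1,176.98

# | Opening | Interest | Payment | End bal
1 | $5,322.03 | $21.29 | $1,181.62 | $4,161.70
2 | $4,161.70 | $16.65 | $1,176.98 | $3,001.37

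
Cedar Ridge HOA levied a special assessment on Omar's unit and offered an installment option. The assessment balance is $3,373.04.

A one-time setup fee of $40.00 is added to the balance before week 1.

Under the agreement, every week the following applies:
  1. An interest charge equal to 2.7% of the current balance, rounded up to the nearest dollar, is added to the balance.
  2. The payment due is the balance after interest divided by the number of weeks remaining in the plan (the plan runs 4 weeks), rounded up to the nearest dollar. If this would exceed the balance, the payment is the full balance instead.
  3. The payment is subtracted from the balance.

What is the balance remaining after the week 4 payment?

$0.00

Week 1: $3,413.04 +$93.00 interest = $3,506.04; pay $877.00 → $2,629.04
Week 2: $2,629.04 +$71.00 interest = $2,700.04; pay $901.00 → $1,799.04
Week 3: $1,799.04 +$49.00 interest = $1,848.04; pay $925.00 → $923.04
Week 4: $923.04 +$25.00 interest = $948.04; pay $948.04 → $0.00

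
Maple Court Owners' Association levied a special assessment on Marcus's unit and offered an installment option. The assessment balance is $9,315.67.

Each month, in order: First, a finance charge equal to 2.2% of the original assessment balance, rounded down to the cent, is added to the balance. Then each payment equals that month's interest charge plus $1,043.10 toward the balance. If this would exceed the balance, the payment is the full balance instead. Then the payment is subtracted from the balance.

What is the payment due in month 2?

Month 1: $9,315.67 +$204.94 interest = $9,520.61; pay $1,248.04 → $8,272.57
Month 2: $8,272.57 +$204.94 interest = $8,477.51; pay $1,248.04 → $7,229.47

$1,248.04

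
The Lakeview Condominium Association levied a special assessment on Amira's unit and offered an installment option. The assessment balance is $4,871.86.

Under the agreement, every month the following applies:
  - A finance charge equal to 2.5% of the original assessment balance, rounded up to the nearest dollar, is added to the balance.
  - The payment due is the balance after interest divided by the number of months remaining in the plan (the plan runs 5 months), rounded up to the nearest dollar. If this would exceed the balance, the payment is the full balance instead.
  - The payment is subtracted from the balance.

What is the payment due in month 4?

$1,131.00

# | Opening | Interest | Payment | End bal
1 | $4,871.86 | $122.00 | $999.00 | $3,994.86
2 | $3,994.86 | $122.00 | $1,030.00 | $3,086.86
3 | $3,086.86 | $122.00 | $1,070.00 | $2,138.86
4 | $2,138.86 | $122.00 | $1,131.00 | $1,129.86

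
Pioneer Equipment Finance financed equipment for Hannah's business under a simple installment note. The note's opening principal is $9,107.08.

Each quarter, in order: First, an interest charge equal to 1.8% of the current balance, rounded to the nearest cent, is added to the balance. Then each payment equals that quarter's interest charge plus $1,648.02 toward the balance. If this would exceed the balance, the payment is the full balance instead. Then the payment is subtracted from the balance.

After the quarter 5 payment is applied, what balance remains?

$866.98

# | Opening | Interest | Payment | End bal
1 | $9,107.08 | $163.93 | $1,811.95 | $7,459.06
2 | $7,459.06 | $134.26 | $1,782.28 | $5,811.04
3 | $5,811.04 | $104.60 | $1,752.62 | $4,163.02
4 | $4,163.02 | $74.93 | $1,722.95 | $2,515.00
5 | $2,515.00 | $45.27 | $1,693.29 | $866.98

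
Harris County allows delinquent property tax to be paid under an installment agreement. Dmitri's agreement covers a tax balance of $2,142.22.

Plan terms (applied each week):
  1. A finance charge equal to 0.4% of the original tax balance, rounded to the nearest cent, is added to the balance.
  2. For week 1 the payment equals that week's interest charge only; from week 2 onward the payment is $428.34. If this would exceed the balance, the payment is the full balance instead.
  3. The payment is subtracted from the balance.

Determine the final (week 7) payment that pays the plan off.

# | Opening | Interest | Payment | End bal
1 | $2,142.22 | $8.57 | $8.57 | $2,142.22
2 | $2,142.22 | $8.57 | $428.34 | $1,722.45
3 | $1,722.45 | $8.57 | $428.34 | $1,302.68
4 | $1,302.68 | $8.57 | $428.34 | $882.91
5 | $882.91 | $8.57 | $428.34 | $463.14
6 | $463.14 | $8.57 | $428.34 | $43.37
7 | $43.37 | $8.57 | $51.94 | $0.00

$51.94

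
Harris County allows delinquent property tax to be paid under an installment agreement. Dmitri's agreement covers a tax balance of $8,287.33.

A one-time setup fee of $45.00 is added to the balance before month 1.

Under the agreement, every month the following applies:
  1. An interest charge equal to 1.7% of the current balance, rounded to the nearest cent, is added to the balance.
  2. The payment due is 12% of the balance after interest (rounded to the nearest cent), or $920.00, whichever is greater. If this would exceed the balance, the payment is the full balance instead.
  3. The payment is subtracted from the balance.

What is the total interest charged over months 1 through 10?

$777.36

Month 1: $8,332.33 +$141.65 interest = $8,473.98; pay $1,016.88 → $7,457.10
Month 2: $7,457.10 +$126.77 interest = $7,583.87; pay $920.00 → $6,663.87
Month 3: $6,663.87 +$113.29 interest = $6,777.16; pay $920.00 → $5,857.16
Month 4: $5,857.16 +$99.57 interest = $5,956.73; pay $920.00 → $5,036.73
Month 5: $5,036.73 +$85.62 interest = $5,122.35; pay $920.00 → $4,202.35
Month 6: $4,202.35 +$71.44 interest = $4,273.79; pay $920.00 → $3,353.79
Month 7: $3,353.79 +$57.01 interest = $3,410.80; pay $920.00 → $2,490.80
Month 8: $2,490.80 +$42.34 interest = $2,533.14; pay $920.00 → $1,613.14
Month 9: $1,613.14 +$27.42 interest = $1,640.56; pay $920.00 → $720.56
Month 10: $720.56 +$12.25 interest = $732.81; pay $732.81 → $0.00
Total interest: $141.65 + $126.77 + $113.29 + $99.57 + $85.62 + $71.44 + $57.01 + $42.34 + $27.42 + $12.25 = $777.36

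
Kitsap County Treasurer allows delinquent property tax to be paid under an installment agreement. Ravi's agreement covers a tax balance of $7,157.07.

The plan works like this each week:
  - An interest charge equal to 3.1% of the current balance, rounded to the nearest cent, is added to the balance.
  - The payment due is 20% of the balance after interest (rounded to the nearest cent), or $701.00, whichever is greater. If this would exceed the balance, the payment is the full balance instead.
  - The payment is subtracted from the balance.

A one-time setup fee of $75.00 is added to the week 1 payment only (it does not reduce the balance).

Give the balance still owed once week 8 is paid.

$805.41

Week 1: opening $7,157.07; interest $221.87 → $7,378.94; payment $1,475.79 (+ $75.00 fee); balance $5,903.15
Week 2: opening $5,903.15; interest $183.00 → $6,086.15; payment $1,217.23; balance $4,868.92
Week 3: opening $4,868.92; interest $150.94 → $5,019.86; payment $1,003.97; balance $4,015.89
Week 4: opening $4,015.89; interest $124.49 → $4,140.38; payment $828.08; balance $3,312.30
Week 5: opening $3,312.30; interest $102.68 → $3,414.98; payment $701.00; balance $2,713.98
Week 6: opening $2,713.98; interest $84.13 → $2,798.11; payment $701.00; balance $2,097.11
Week 7: opening $2,097.11; interest $65.01 → $2,162.12; payment $701.00; balance $1,461.12
Week 8: opening $1,461.12; interest $45.29 → $1,506.41; payment $701.00; balance $805.41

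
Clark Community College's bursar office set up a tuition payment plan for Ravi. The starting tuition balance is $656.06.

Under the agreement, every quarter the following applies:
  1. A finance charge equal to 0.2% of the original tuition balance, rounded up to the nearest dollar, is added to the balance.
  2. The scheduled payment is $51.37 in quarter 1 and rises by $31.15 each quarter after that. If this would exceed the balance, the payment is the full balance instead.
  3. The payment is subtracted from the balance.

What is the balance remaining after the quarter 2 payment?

$526.17

Quarter 1: $656.06 +$2.00 interest = $658.06; pay $51.37 → $606.69
Quarter 2: $606.69 +$2.00 interest = $608.69; pay $82.52 → $526.17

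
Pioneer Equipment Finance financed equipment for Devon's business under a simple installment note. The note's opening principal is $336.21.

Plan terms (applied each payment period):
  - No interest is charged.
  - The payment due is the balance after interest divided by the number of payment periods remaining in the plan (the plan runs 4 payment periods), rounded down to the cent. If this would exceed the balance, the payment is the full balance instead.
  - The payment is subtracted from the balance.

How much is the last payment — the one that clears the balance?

Payment period 1: opening $336.21; payment $84.05; balance $252.16
Payment period 2: opening $252.16; payment $84.05; balance $168.11
Payment period 3: opening $168.11; payment $84.05; balance $84.06
Payment period 4: opening $84.06; payment $84.06; balance $0.00

$84.06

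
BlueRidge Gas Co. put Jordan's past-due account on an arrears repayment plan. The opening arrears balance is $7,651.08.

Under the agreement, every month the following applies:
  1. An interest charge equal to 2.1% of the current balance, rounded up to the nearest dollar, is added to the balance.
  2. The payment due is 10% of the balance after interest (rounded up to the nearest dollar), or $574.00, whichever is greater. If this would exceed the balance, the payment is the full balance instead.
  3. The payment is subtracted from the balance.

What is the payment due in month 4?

Month 1: $7,651.08 +$161.00 interest = $7,812.08; pay $782.00 → $7,030.08
Month 2: $7,030.08 +$148.00 interest = $7,178.08; pay $718.00 → $6,460.08
Month 3: $6,460.08 +$136.00 interest = $6,596.08; pay $660.00 → $5,936.08
Month 4: $5,936.08 +$125.00 interest = $6,061.08; pay $607.00 → $5,454.08

$607.00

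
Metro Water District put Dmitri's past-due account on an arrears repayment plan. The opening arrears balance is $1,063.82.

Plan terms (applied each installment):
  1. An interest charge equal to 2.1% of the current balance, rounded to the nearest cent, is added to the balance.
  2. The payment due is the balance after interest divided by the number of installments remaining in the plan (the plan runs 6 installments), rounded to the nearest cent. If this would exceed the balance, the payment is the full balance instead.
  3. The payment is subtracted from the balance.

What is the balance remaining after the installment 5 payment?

$196.72

Installment 1: $1,063.82 +$22.34 interest = $1,086.16; pay $181.03 → $905.13
Installment 2: $905.13 +$19.01 interest = $924.14; pay $184.83 → $739.31
Installment 3: $739.31 +$15.53 interest = $754.84; pay $188.71 → $566.13
Installment 4: $566.13 +$11.89 interest = $578.02; pay $192.67 → $385.35
Installment 5: $385.35 +$8.09 interest = $393.44; pay $196.72 → $196.72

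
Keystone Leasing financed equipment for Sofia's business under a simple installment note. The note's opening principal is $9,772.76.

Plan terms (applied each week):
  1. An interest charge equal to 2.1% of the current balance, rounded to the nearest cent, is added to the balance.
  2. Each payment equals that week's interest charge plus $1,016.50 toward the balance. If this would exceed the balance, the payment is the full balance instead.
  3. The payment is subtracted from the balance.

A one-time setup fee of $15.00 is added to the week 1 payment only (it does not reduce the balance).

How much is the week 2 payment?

Week 1: opening $9,772.76; interest $205.23 → $9,977.99; payment $1,221.73 (+ $15.00 fee); balance $8,756.26
Week 2: opening $8,756.26; interest $183.88 → $8,940.14; payment $1,200.38; balance $7,739.76

$1,200.38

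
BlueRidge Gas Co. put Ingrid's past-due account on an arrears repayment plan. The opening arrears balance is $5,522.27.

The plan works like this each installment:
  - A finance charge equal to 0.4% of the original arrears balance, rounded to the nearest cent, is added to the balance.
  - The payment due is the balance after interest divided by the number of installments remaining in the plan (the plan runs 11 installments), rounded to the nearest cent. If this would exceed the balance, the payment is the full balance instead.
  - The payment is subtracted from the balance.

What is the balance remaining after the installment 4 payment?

$3,580.20

Installment 1: opening $5,522.27; interest $22.09 → $5,544.36; payment $504.03; balance $5,040.33
Installment 2: opening $5,040.33; interest $22.09 → $5,062.42; payment $506.24; balance $4,556.18
Installment 3: opening $4,556.18; interest $22.09 → $4,578.27; payment $508.70; balance $4,069.57
Installment 4: opening $4,069.57; interest $22.09 → $4,091.66; payment $511.46; balance $3,580.20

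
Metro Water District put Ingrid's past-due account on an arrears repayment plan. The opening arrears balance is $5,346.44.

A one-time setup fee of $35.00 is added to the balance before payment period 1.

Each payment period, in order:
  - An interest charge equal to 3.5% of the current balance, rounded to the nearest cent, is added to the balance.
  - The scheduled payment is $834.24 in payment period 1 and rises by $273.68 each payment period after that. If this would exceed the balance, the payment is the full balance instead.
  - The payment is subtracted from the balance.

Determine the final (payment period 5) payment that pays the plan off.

Payment period 1: $5,381.44 +$188.35 interest = $5,569.79; pay $834.24 → $4,735.55
Payment period 2: $4,735.55 +$165.74 interest = $4,901.29; pay $1,107.92 → $3,793.37
Payment period 3: $3,793.37 +$132.77 interest = $3,926.14; pay $1,381.60 → $2,544.54
Payment period 4: $2,544.54 +$89.06 interest = $2,633.60; pay $1,655.28 → $978.32
Payment period 5: $978.32 +$34.24 interest = $1,012.56; pay $1,012.56 → $0.00

$1,012.56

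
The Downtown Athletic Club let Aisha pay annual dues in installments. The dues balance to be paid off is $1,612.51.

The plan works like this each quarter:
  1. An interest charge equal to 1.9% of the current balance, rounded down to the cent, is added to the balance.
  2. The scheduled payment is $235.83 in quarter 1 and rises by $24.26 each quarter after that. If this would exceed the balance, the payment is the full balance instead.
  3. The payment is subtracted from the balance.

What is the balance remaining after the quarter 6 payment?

$0.00

Quarter 1: opening $1,612.51; interest $30.63 → $1,643.14; payment $235.83; balance $1,407.31
Quarter 2: opening $1,407.31; interest $26.73 → $1,434.04; payment $260.09; balance $1,173.95
Quarter 3: opening $1,173.95; interest $22.30 → $1,196.25; payment $284.35; balance $911.90
Quarter 4: opening $911.90; interest $17.32 → $929.22; payment $308.61; balance $620.61
Quarter 5: opening $620.61; interest $11.79 → $632.40; payment $332.87; balance $299.53
Quarter 6: opening $299.53; interest $5.69 → $305.22; payment $305.22; balance $0.00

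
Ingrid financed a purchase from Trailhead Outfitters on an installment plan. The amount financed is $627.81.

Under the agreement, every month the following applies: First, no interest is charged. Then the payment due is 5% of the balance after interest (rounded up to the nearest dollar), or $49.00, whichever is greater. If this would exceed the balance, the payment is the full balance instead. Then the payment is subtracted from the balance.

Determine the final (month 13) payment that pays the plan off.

Month 1: opening $627.81; payment $49.00; balance $578.81
Month 2: opening $578.81; payment $49.00; balance $529.81
Month 3: opening $529.81; payment $49.00; balance $480.81
Month 4: opening $480.81; payment $49.00; balance $431.81
Month 5: opening $431.81; payment $49.00; balance $382.81
Month 6: opening $382.81; payment $49.00; balance $333.81
Month 7: opening $333.81; payment $49.00; balance $284.81
Month 8: opening $284.81; payment $49.00; balance $235.81
Month 9: opening $235.81; payment $49.00; balance $186.81
Month 10: opening $186.81; payment $49.00; balance $137.81
Month 11: opening $137.81; payment $49.00; balance $88.81
Month 12: opening $88.81; payment $49.00; balance $39.81
Month 13: opening $39.81; payment $39.81; balance $0.00

$39.81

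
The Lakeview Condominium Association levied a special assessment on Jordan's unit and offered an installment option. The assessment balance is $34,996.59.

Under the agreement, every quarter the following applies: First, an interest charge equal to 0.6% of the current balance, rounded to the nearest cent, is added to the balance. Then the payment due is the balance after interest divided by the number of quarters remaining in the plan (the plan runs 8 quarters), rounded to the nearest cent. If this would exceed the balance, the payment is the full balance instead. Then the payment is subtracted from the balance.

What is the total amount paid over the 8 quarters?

$35,954.83

Quarter 1: opening $34,996.59; interest $209.98 → $35,206.57; payment $4,400.82; balance $30,805.75
Quarter 2: opening $30,805.75; interest $184.83 → $30,990.58; payment $4,427.23; balance $26,563.35
Quarter 3: opening $26,563.35; interest $159.38 → $26,722.73; payment $4,453.79; balance $22,268.94
Quarter 4: opening $22,268.94; interest $133.61 → $22,402.55; payment $4,480.51; balance $17,922.04
Quarter 5: opening $17,922.04; interest $107.53 → $18,029.57; payment $4,507.39; balance $13,522.18
Quarter 6: opening $13,522.18; interest $81.13 → $13,603.31; payment $4,534.44; balance $9,068.87
Quarter 7: opening $9,068.87; interest $54.41 → $9,123.28; payment $4,561.64; balance $4,561.64
Quarter 8: opening $4,561.64; interest $27.37 → $4,589.01; payment $4,589.01; balance $0.00
Total paid: $35,954.83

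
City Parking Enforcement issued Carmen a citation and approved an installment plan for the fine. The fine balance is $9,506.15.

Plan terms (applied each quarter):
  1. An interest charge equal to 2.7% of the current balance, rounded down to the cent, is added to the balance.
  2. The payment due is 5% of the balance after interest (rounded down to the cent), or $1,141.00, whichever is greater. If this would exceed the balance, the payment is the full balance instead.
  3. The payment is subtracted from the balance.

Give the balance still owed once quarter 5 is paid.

$4,839.14

Quarter 1: $9,506.15 +$256.66 interest = $9,762.81; pay $1,141.00 → $8,621.81
Quarter 2: $8,621.81 +$232.78 interest = $8,854.59; pay $1,141.00 → $7,713.59
Quarter 3: $7,713.59 +$208.26 interest = $7,921.85; pay $1,141.00 → $6,780.85
Quarter 4: $6,780.85 +$183.08 interest = $6,963.93; pay $1,141.00 → $5,822.93
Quarter 5: $5,822.93 +$157.21 interest = $5,980.14; pay $1,141.00 → $4,839.14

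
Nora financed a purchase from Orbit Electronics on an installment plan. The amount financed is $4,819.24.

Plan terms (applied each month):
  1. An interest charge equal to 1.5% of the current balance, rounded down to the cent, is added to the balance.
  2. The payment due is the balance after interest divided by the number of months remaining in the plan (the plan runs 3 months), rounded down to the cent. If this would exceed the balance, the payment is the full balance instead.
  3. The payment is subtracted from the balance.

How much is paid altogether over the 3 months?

$4,965.25

Month 1: $4,819.24 +$72.28 interest = $4,891.52; pay $1,630.50 → $3,261.02
Month 2: $3,261.02 +$48.91 interest = $3,309.93; pay $1,654.96 → $1,654.97
Month 3: $1,654.97 +$24.82 interest = $1,679.79; pay $1,679.79 → $0.00
Total paid: $4,965.25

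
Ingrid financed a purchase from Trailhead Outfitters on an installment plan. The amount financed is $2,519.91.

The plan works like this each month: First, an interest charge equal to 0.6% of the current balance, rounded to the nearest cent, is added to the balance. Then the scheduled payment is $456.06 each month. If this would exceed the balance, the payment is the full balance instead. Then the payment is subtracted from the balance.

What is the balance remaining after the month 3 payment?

Month 1: opening $2,519.91; interest $15.12 → $2,535.03; payment $456.06; balance $2,078.97
Month 2: opening $2,078.97; interest $12.47 → $2,091.44; payment $456.06; balance $1,635.38
Month 3: opening $1,635.38; interest $9.81 → $1,645.19; payment $456.06; balance $1,189.13

$1,189.13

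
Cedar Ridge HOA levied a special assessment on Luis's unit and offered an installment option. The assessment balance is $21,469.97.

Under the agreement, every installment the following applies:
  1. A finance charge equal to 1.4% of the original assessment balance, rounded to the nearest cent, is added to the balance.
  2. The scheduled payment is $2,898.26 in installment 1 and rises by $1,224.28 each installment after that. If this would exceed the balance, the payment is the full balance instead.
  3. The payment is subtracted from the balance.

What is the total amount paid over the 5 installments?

Installment 1: opening $21,469.97; interest $300.58 → $21,770.55; payment $2,898.26; balance $18,872.29
Installment 2: opening $18,872.29; interest $300.58 → $19,172.87; payment $4,122.54; balance $15,050.33
Installment 3: opening $15,050.33; interest $300.58 → $15,350.91; payment $5,346.82; balance $10,004.09
Installment 4: opening $10,004.09; interest $300.58 → $10,304.67; payment $6,571.10; balance $3,733.57
Installment 5: opening $3,733.57; interest $300.58 → $4,034.15; payment $4,034.15; balance $0.00
Total paid: $22,972.87

$22,972.87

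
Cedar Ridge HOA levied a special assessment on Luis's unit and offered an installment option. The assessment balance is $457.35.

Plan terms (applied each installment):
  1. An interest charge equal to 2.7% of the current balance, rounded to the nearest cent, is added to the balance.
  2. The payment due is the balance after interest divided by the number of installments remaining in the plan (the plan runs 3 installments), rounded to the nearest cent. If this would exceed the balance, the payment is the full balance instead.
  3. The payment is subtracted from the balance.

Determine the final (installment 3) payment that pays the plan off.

Installment 1: opening $457.35; interest $12.35 → $469.70; payment $156.57; balance $313.13
Installment 2: opening $313.13; interest $8.45 → $321.58; payment $160.79; balance $160.79
Installment 3: opening $160.79; interest $4.34 → $165.13; payment $165.13; balance $0.00

$165.13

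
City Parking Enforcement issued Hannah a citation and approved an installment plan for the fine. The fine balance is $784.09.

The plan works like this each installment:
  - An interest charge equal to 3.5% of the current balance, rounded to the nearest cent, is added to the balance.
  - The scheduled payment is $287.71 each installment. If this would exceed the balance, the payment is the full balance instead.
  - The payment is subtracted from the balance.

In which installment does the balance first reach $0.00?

3

Installment 1: $784.09 +$27.44 interest = $811.53; pay $287.71 → $523.82
Installment 2: $523.82 +$18.33 interest = $542.15; pay $287.71 → $254.44
Installment 3: $254.44 +$8.91 interest = $263.35; pay $263.35 → $0.00
Balance reaches $0.00 in installment 3.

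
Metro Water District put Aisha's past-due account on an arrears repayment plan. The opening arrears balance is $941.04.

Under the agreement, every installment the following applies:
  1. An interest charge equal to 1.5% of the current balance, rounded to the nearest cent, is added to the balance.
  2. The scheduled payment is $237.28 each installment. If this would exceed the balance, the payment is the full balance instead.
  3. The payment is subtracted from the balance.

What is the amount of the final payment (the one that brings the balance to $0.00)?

$28.52

Installment 1: $941.04 +$14.12 interest = $955.16; pay $237.28 → $717.88
Installment 2: $717.88 +$10.77 interest = $728.65; pay $237.28 → $491.37
Installment 3: $491.37 +$7.37 interest = $498.74; pay $237.28 → $261.46
Installment 4: $261.46 +$3.92 interest = $265.38; pay $237.28 → $28.10
Installment 5: $28.10 +$0.42 interest = $28.52; pay $28.52 → $0.00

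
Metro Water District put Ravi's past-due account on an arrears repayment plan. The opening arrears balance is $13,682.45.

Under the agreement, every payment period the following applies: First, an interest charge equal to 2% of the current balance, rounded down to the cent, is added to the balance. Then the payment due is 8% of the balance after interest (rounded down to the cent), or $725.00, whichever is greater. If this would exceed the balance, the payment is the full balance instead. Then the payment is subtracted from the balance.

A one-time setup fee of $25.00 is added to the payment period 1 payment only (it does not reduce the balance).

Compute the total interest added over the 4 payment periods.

Payment period 1: $13,682.45 +$273.64 interest = $13,956.09; pay $1,116.48 (+ $25.00 fee) → $12,839.61
Payment period 2: $12,839.61 +$256.79 interest = $13,096.40; pay $1,047.71 → $12,048.69
Payment period 3: $12,048.69 +$240.97 interest = $12,289.66; pay $983.17 → $11,306.49
Payment period 4: $11,306.49 +$226.12 interest = $11,532.61; pay $922.60 → $10,610.01
Total interest: $273.64 + $256.79 + $240.97 + $226.12 = $997.52

$997.52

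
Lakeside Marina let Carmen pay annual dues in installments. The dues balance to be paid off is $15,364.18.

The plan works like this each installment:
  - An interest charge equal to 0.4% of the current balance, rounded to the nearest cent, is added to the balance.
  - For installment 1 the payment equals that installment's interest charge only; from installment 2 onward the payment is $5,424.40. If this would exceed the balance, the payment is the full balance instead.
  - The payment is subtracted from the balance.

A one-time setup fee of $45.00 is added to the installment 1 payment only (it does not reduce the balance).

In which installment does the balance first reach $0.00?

Installment 1: opening $15,364.18; interest $61.46 → $15,425.64; payment $61.46 (+ $45.00 fee); balance $15,364.18
Installment 2: opening $15,364.18; interest $61.46 → $15,425.64; payment $5,424.40; balance $10,001.24
Installment 3: opening $10,001.24; interest $40.00 → $10,041.24; payment $5,424.40; balance $4,616.84
Installment 4: opening $4,616.84; interest $18.47 → $4,635.31; payment $4,635.31; balance $0.00
Balance reaches $0.00 in installment 4.

4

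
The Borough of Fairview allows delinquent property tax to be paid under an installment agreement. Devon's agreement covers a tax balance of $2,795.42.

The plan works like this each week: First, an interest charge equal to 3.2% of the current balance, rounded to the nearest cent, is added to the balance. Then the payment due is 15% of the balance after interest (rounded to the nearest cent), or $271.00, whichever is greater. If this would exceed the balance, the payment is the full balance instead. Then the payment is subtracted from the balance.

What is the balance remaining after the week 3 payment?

Week 1: $2,795.42 +$89.45 interest = $2,884.87; pay $432.73 → $2,452.14
Week 2: $2,452.14 +$78.47 interest = $2,530.61; pay $379.59 → $2,151.02
Week 3: $2,151.02 +$68.83 interest = $2,219.85; pay $332.98 → $1,886.87

$1,886.87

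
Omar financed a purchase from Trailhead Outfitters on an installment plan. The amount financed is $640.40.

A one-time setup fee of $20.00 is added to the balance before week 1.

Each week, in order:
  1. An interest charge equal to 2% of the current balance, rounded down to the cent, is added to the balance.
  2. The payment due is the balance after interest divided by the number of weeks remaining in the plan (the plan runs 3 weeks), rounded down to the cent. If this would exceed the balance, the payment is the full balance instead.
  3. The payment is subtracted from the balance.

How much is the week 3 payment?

$233.61

# | Opening | Interest | Payment | End bal
1 | $660.40 | $13.20 | $224.53 | $449.07
2 | $449.07 | $8.98 | $229.02 | $229.03
3 | $229.03 | $4.58 | $233.61 | $0.00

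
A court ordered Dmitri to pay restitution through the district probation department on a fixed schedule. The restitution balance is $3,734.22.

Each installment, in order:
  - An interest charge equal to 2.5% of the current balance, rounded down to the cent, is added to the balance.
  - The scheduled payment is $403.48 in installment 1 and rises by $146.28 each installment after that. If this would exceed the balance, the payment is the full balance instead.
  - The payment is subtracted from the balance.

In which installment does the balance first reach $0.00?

6

Installment 1: opening $3,734.22; interest $93.35 → $3,827.57; payment $403.48; balance $3,424.09
Installment 2: opening $3,424.09; interest $85.60 → $3,509.69; payment $549.76; balance $2,959.93
Installment 3: opening $2,959.93; interest $73.99 → $3,033.92; payment $696.04; balance $2,337.88
Installment 4: opening $2,337.88; interest $58.44 → $2,396.32; payment $842.32; balance $1,554.00
Installment 5: opening $1,554.00; interest $38.85 → $1,592.85; payment $988.60; balance $604.25
Installment 6: opening $604.25; interest $15.10 → $619.35; payment $619.35; balance $0.00
Balance reaches $0.00 in installment 6.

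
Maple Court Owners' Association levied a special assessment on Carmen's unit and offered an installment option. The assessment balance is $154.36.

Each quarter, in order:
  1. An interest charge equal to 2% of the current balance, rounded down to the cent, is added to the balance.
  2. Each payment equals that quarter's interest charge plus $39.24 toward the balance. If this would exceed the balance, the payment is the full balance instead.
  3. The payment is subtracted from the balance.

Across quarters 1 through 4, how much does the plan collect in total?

Quarter 1: $154.36 +$3.08 interest = $157.44; pay $42.32 → $115.12
Quarter 2: $115.12 +$2.30 interest = $117.42; pay $41.54 → $75.88
Quarter 3: $75.88 +$1.51 interest = $77.39; pay $40.75 → $36.64
Quarter 4: $36.64 +$0.73 interest = $37.37; pay $37.37 → $0.00
Total paid: $161.98

$161.98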